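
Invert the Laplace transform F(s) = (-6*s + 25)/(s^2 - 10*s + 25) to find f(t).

f(t) = -5*t*exp(5*t) - 6*exp(5*t)

Factor the denominator: s^2 - 10*s + 25 = (s - 5)^2.
Partial fraction decomposition gives [-6/(s - 5)] + [-5/(s - 5)^2].
Invert each term: -6/(s - 5) ↔ -6e^(5t); -5/(s - 5)^2 ↔ -5t·e^(5t).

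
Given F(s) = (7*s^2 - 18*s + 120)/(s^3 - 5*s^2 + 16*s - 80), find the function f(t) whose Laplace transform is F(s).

f(t) = 5*exp(5*t) - 2*sin(4*t) + 2*cos(4*t)

Factor the denominator: s^3 - 5*s^2 + 16*s - 80 = (s - 5)*(s^2 + 16).
Partial fraction decomposition gives [5/(s - 5)] + [2*s/(s^2 + 16)] + [-8/(s^2 + 16)].
Invert each term: 5/(s - 5) ↔ 5e^(5t); 2·s/(s^2 + 16) ↔ 2cos(4t); -2·4/(s^2 + 16) ↔ -2sin(4t).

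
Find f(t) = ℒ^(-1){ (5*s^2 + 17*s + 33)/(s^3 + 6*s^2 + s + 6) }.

f(t) = 5*sin(t) + 2*cos(t) + 3*exp(-6*t)

Factor the denominator: s^3 + 6*s^2 + s + 6 = (s + 6)*(s^2 + 1).
Partial fraction decomposition gives [3/(s + 6)] + [2*s/(s^2 + 1)] + [5/(s^2 + 1)].
Invert each term: 3/(s + 6) ↔ 3e^(-6t); 2·s/(s^2 + 1) ↔ 2cos(t); 5·1/(s^2 + 1) ↔ 5sin(t).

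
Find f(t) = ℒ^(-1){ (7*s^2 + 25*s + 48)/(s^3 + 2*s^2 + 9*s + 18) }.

Factor the denominator: s^3 + 2*s^2 + 9*s + 18 = (s + 2)*(s^2 + 9).
Partial fraction decomposition gives [2/(s + 2)] + [5*s/(s^2 + 9)] + [15/(s^2 + 9)].
Invert each term: 2/(s + 2) ↔ 2e^(-2t); 5·s/(s^2 + 9) ↔ 5cos(3t); 5·3/(s^2 + 9) ↔ 5sin(3t).

f(t) = 5*sin(3*t) + 5*cos(3*t) + 2*exp(-2*t)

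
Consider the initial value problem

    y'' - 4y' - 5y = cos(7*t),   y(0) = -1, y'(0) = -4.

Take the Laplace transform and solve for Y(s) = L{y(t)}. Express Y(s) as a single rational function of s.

Y(s) = (-s^3 - 48*s)/(s^4 - 4*s^3 + 44*s^2 - 196*s - 245)

Transform both sides with L{·}.
Using L{y''} = s^2 Y - s·y(0) - y'(0) and L{y'} = sY - y(0), with y(0) = -1, y'(0) = -4, the left side becomes (s^2 - 4*s - 5)Y - (-s).
The right side is L{cos(7*t)} = s/(s^2 + 49).
So (s^2 - 4*s - 5)Y = s/(s^2 + 49) + (-s).
Isolate Y and clear denominators.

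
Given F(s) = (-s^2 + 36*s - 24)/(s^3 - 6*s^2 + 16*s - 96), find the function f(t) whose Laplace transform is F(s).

Factor the denominator: s^3 - 6*s^2 + 16*s - 96 = (s - 6)*(s^2 + 16).
Partial fraction decomposition gives [3/(s - 6)] + [-4*s/(s^2 + 16)] + [12/(s^2 + 16)].
Invert each term: 3/(s - 6) ↔ 3e^(6t); -4·s/(s^2 + 16) ↔ -4cos(4t); 3·4/(s^2 + 16) ↔ 3sin(4t).

f(t) = 3*exp(6*t) + 3*sin(4*t) - 4*cos(4*t)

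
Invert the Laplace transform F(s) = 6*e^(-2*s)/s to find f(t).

f(t) = Heaviside(t - 2)*(6)

The factor e^(-2s) signals a time shift by c = 2 (second shifting theorem).
L{6} = 6/s, so L^-1{6/s} = 6.
Hence the inverse is u(t - 2) times that function evaluated at t - 2.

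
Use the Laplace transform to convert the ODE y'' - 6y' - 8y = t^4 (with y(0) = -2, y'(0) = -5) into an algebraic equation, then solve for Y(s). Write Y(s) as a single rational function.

Y(s) = (-2*s^6 + 7*s^5 + 24)/(s^7 - 6*s^6 - 8*s^5)

Apply the Laplace transform to the equation.
Using L{y''} = s^2 Y - s·y(0) - y'(0) and L{y'} = sY - y(0), with y(0) = -2, y'(0) = -5, the left side becomes (s^2 - 6*s - 8)Y - (-2*s + 7).
The right side is L{t^4} = 24/s^5.
So (s^2 - 6*s - 8)Y = 24/s^5 + (-2*s + 7).
Solve for Y(s) and write it as one ratio of polynomials.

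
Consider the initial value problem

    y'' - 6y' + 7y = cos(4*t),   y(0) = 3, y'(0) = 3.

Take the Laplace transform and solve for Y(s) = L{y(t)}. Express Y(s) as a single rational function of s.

Take the Laplace transform of both sides.
The derivative rules (L{y''} = s^2 Y - s·y(0) - y'(0) and L{y'} = sY - y(0), with y(0) = 3, y'(0) = 3) turn the left side into (s^2 - 6*s + 7)Y - (3*s - 15).
The right side is L{cos(4*t)} = s/(s^2 + 16).
So (s^2 - 6*s + 7)Y = s/(s^2 + 16) + (3*s - 15).
Divide through and combine into a single rational function.

Y(s) = (3*s^3 - 15*s^2 + 49*s - 240)/(s^4 - 6*s^3 + 23*s^2 - 96*s + 112)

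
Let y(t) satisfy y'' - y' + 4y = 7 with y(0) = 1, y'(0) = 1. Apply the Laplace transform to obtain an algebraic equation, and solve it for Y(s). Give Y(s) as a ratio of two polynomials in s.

Laplace-transform each side.
With L{y''} = s^2 Y - s·y(0) - y'(0) and L{y'} = sY - y(0), with y(0) = 1, y'(0) = 1: the LHS transforms to (s^2 - s + 4)Y - (s).
The right side is L{7} = 7/s.
So (s^2 - s + 4)Y = 7/s + (s).
Isolate Y and clear denominators.

Y(s) = (s^2 + 7)/(s^3 - s^2 + 4*s)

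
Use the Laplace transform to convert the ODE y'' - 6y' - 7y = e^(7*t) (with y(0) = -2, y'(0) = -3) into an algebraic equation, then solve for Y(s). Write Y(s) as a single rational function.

Y(s) = (-2*s^2 + 23*s - 62)/(s^3 - 13*s^2 + 35*s + 49)

Transform both sides with L{·}.
The derivative rules (L{y''} = s^2 Y - s·y(0) - y'(0) and L{y'} = sY - y(0), with y(0) = -2, y'(0) = -3) turn the left side into (s^2 - 6*s - 7)Y - (-2*s + 9).
The right side is L{e^(7*t)} = 1/(s - 7).
So (s^2 - 6*s - 7)Y = 1/(s - 7) + (-2*s + 9).
Divide through and combine into a single rational function.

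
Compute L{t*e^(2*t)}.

L{e^(2t)} = 1/(s - 2).
Then apply L{t·g(t)} = -d/ds[G(s)] with G(s) = 1/(s - 2):
differentiating 1 time and applying the sign gives (s - 2)^(-2).

(s - 2)^(-2)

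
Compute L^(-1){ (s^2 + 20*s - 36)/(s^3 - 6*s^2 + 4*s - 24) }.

3*exp(6*t) + 4*sin(2*t) - 2*cos(2*t)

Factor the denominator: s^3 - 6*s^2 + 4*s - 24 = (s - 6)*(s^2 + 4).
Partial fraction decomposition gives [3/(s - 6)] + [-2*s/(s^2 + 4)] + [8/(s^2 + 4)].
Invert each term: 3/(s - 6) ↔ 3e^(6t); -2·s/(s^2 + 4) ↔ -2cos(2t); 4·2/(s^2 + 4) ↔ 4sin(2t).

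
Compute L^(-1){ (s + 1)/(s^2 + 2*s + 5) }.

Rewrite the denominator: s^2 + 2*s + 5 = (s + 1)^2 + 4.
The form in (s + 1) signals a first-shifting-theorem factor e^(-t).
Since L{cos(2t)} = s/(s^2 + 4), the inverse is exp(-t)*cos(2*t).

exp(-t)*cos(2*t)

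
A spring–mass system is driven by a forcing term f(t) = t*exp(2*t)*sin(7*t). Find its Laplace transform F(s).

L{sin(7t)} = 7/(s^2 + 49).
Multiplying by e^(2t) shifts s → s - 2, so L{exp(2*t)*sin(7*t)} = 7/((s - 2)^2 + 49).
Then apply L{t·g(t)} = -d/ds[G(s)] with G(s) = 7/((s - 2)^2 + 49):
differentiating 1 time and applying the sign gives 14*(s - 2)/(s^2 - 4*s + 53)^2.

F(s) = 14*(s - 2)/(s^2 - 4*s + 53)^2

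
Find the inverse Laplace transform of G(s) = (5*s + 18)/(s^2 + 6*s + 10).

Complete the square in the denominator: s^2 + 6*s + 10 = (s + 3)^2 + 1^2.
Split the numerator to match: 5*s + 18 = 5·(s + 3) + 3·1.
Invert each term: 5·(s + 3)/((s + 3)^2 + 1) ↔ 5e^(-3t)cos(t); 3·1/((s + 3)^2 + 1) ↔ 3e^(-3t)sin(t).

3*exp(-3*t)*sin(t) + 5*exp(-3*t)*cos(t)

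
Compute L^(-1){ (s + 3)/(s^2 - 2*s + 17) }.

exp(t)*sin(4*t) + exp(t)*cos(4*t)

Complete the square in the denominator: s^2 - 2*s + 17 = (s - 1)^2 + 4^2.
Split the numerator to match: s + 3 = 1·(s - 1) + 1·4.
Invert each term: 1·(s - 1)/((s - 1)^2 + 16) ↔ e^(t)cos(4t); 1·4/((s - 1)^2 + 16) ↔ e^(t)sin(4t).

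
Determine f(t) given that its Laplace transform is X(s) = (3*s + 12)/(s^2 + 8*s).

f(t) = 3*exp(-4*t)*cosh(4*t)

Rewrite the denominator: s^2 + 8*s = (s + 4)^2 - 16.
The form in (s + 4) signals a first-shifting-theorem factor e^(-4t).
Since L{cosh(4t)} = s/(s^2 - 16), the inverse is e^(-4*t)*cosh(4*t), scaled by 3.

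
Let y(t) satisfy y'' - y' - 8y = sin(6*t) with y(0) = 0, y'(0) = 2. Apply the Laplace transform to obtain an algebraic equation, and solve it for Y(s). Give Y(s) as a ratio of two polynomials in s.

Laplace-transform each side.
With L{y''} = s^2 Y - s·y(0) - y'(0) and L{y'} = sY - y(0), with y(0) = 0, y'(0) = 2: the LHS transforms to (s^2 - s - 8)Y - (2).
The right side is L{sin(6*t)} = 6/(s^2 + 36).
So (s^2 - s - 8)Y = 6/(s^2 + 36) + (2).
Solve for Y(s) and write it as one ratio of polynomials.

Y(s) = (2*s^2 + 78)/(s^4 - s^3 + 28*s^2 - 36*s - 288)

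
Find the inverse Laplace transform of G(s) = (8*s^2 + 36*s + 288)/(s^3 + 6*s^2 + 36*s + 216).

3*sin(6*t) + 3*cos(6*t) + 5*exp(-6*t)

Factor the denominator: s^3 + 6*s^2 + 36*s + 216 = (s + 6)*(s^2 + 36).
Partial fraction decomposition gives [5/(s + 6)] + [3*s/(s^2 + 36)] + [18/(s^2 + 36)].
Invert each term: 5/(s + 6) ↔ 5e^(-6t); 3·s/(s^2 + 36) ↔ 3cos(6t); 3·6/(s^2 + 36) ↔ 3sin(6t).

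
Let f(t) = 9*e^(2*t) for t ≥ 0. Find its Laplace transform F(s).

F(s) = 9/(s - 2)

L{9} = 9/s.
By the first shifting theorem, multiplying by e^(2t) replaces s with s - 2.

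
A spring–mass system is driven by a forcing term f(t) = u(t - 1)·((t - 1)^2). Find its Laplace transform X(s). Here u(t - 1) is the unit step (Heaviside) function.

By the second shifting theorem, L{u(t - c)·g(t - c)} = e^(-cs)·G(s) with c = 1 and G(s) = L{g(t)}.
L{t^2} = 2!/s^3 = 2/s^3.

X(s) = 2*exp(-s)/s^3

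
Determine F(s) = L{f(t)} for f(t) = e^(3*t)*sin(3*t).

F(s) = 3/((s - 3)^2 + 9)

L{sin(3t)} = 3/(s^2 + 9).
By the first shifting theorem, multiplying by e^(3t) replaces s with s - 3.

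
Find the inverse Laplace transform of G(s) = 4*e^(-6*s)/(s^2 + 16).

Heaviside(t - 6)*(sin(4*t - 24))

The factor e^(-6s) signals a time shift by c = 6 (second shifting theorem).
L{sin(4t)} = 4/(s^2 + 16), so L^-1{4/(s^2 + 16)} = sin(4*t).
Hence the inverse is u(t - 6) times that function evaluated at t - 6.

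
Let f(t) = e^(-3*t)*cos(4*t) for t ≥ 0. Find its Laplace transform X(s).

X(s) = (s + 3)/((s + 3)^2 + 16)

L{cos(4t)} = s/(s^2 + 16).
By the first shifting theorem, multiplying by e^(-3t) replaces s with s + 3.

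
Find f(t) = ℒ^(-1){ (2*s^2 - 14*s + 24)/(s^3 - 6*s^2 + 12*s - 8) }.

f(t) = 2*t^2*exp(2*t) - 6*t*exp(2*t) + 2*exp(2*t)

Factor the denominator: s^3 - 6*s^2 + 12*s - 8 = (s - 2)^3.
Partial fraction decomposition gives [2/(s - 2)] + [-6/(s - 2)^2] + [4/(s - 2)^3].
Invert each term: 2/(s - 2) ↔ 2e^(2t); -6/(s - 2)^2 ↔ -6t·e^(2t); 4/(s - 2)^3 ↔ (2)t^2·e^(2t).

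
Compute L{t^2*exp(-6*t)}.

2/(s + 6)^3

L{e^(-6t)} = 1/(s + 6).
Then apply L{t^2·g(t)} = (-1)^2 d^2/ds^2[G(s)] with G(s) = 1/(s + 6):
differentiating 2 times and applying the sign gives 2/(s + 6)^3.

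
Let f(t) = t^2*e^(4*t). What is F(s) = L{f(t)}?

L{e^(4t)} = 1/(s - 4).
Then apply L{t^2·g(t)} = (-1)^2 d^2/ds^2[G(s)] with G(s) = 1/(s - 4):
differentiating 2 times and applying the sign gives 2/(s - 4)^3.

F(s) = 2/(s - 4)^3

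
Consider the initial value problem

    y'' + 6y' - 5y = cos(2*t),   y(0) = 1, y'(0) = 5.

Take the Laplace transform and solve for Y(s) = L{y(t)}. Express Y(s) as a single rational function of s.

Apply the Laplace transform to the equation.
The derivative rules (L{y''} = s^2 Y - s·y(0) - y'(0) and L{y'} = sY - y(0), with y(0) = 1, y'(0) = 5) turn the left side into (s^2 + 6*s - 5)Y - (s + 11).
The right side is L{cos(2*t)} = s/(s^2 + 4).
So (s^2 + 6*s - 5)Y = s/(s^2 + 4) + (s + 11).
Divide through and combine into a single rational function.

Y(s) = (s^3 + 11*s^2 + 5*s + 44)/(s^4 + 6*s^3 - s^2 + 24*s - 20)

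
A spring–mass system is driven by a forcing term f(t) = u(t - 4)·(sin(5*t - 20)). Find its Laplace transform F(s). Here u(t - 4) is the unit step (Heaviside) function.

By the second shifting theorem, L{u(t - c)·g(t - c)} = e^(-cs)·G(s) with c = 4 and G(s) = L{g(t)}.
L{sin(5t)} = 5/(s^2 + 25).

F(s) = 5*exp(-4*s)/(s^2 + 25)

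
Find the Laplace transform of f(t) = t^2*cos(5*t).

2*s*(s^2 - 75)/(s^2 + 25)^3

L{cos(5t)} = s/(s^2 + 25).
Then apply L{t^2·g(t)} = (-1)^2 d^2/ds^2[G(s)] with G(s) = s/(s^2 + 25):
differentiating 2 times and applying the sign gives 2*s*(s^2 - 75)/(s^2 + 25)^3.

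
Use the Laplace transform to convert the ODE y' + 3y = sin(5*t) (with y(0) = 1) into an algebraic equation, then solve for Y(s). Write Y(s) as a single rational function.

Y(s) = (s^2 + 30)/(s^3 + 3*s^2 + 25*s + 75)

Transform both sides with L{·}.
Using L{y'} = sY - y(0) = sY - 1, the left side becomes (s + 3)Y - (1).
The right side is L{sin(5*t)} = 5/(s^2 + 25).
So (s + 3)Y = 5/(s^2 + 25) + (1).
Solve for Y(s) and write it as one ratio of polynomials.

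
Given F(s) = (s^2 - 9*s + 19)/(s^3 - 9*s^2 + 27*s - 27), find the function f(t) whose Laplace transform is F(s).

f(t) = t^2*exp(3*t)/2 - 3*t*exp(3*t) + exp(3*t)

Factor the denominator: s^3 - 9*s^2 + 27*s - 27 = (s - 3)^3.
Partial fraction decomposition gives [1/(s - 3)] + [-3/(s - 3)^2] + [(s - 3)^(-3)].
Invert each term: 1/(s - 3) ↔ e^(3t); -3/(s - 3)^2 ↔ -3t·e^(3t); 1/(s - 3)^3 ↔ (1/2)t^2·e^(3t).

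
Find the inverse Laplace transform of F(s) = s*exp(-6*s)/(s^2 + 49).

The factor e^(-6s) signals a time shift by c = 6 (second shifting theorem).
L{cos(7t)} = s/(s^2 + 49), so L^-1{s/(s^2 + 49)} = cos(7*t).
Hence the inverse is u(t - 6) times that function evaluated at t - 6.

Heaviside(t - 6)*(cos(7*t - 42))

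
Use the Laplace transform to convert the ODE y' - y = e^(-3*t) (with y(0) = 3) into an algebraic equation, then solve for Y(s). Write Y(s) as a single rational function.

Transform both sides with L{·}.
With L{y'} = sY - y(0) = sY - 3: the LHS transforms to (s - 1)Y - (3).
The right side is L{e^(-3*t)} = 1/(s + 3).
So (s - 1)Y = 1/(s + 3) + (3).
Solve for Y(s) and write it as one ratio of polynomials.

Y(s) = (3*s + 10)/(s^2 + 2*s - 3)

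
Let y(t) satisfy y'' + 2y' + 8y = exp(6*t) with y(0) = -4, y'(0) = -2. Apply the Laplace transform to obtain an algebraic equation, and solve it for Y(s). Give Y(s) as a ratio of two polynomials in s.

Transform both sides with L{·}.
Using L{y''} = s^2 Y - s·y(0) - y'(0) and L{y'} = sY - y(0), with y(0) = -4, y'(0) = -2, the left side becomes (s^2 + 2*s + 8)Y - (-4*s - 10).
The right side is L{exp(6*t)} = 1/(s - 6).
So (s^2 + 2*s + 8)Y = 1/(s - 6) + (-4*s - 10).
Isolate Y and clear denominators.

Y(s) = (-4*s^2 + 14*s + 61)/(s^3 - 4*s^2 - 4*s - 48)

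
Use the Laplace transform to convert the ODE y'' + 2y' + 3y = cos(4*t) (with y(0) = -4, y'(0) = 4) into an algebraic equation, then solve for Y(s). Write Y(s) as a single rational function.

Apply the Laplace transform to the equation.
Using L{y''} = s^2 Y - s·y(0) - y'(0) and L{y'} = sY - y(0), with y(0) = -4, y'(0) = 4, the left side becomes (s^2 + 2*s + 3)Y - (-4*s - 4).
The right side is L{cos(4*t)} = s/(s^2 + 16).
So (s^2 + 2*s + 3)Y = s/(s^2 + 16) + (-4*s - 4).
Divide through and combine into a single rational function.

Y(s) = (-4*s^3 - 4*s^2 - 63*s - 64)/(s^4 + 2*s^3 + 19*s^2 + 32*s + 48)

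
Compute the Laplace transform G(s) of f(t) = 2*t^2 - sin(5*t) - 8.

The transform is linear, so treat each term independently.
(-1)·[L{sin(5t)} = 5/(s^2 + 25)]; L{-8} = -8/s; (2)·[L{t^2} = 2!/s^3 = 2/s^3].

G(s) = -5/(s^2 + 25) - 8/s + 4/s^3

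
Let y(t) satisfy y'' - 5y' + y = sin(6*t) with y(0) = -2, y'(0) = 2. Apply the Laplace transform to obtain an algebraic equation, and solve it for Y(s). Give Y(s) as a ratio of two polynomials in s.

Transform both sides with L{·}.
Using L{y''} = s^2 Y - s·y(0) - y'(0) and L{y'} = sY - y(0), with y(0) = -2, y'(0) = 2, the left side becomes (s^2 - 5*s + 1)Y - (-2*s + 12).
The right side is L{sin(6*t)} = 6/(s^2 + 36).
So (s^2 - 5*s + 1)Y = 6/(s^2 + 36) + (-2*s + 12).
Divide through and combine into a single rational function.

Y(s) = (-2*s^3 + 12*s^2 - 72*s + 438)/(s^4 - 5*s^3 + 37*s^2 - 180*s + 36)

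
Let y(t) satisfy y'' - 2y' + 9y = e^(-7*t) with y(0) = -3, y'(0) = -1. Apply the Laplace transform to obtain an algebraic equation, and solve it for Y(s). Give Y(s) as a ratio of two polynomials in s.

Apply the Laplace transform to the equation.
The derivative rules (L{y''} = s^2 Y - s·y(0) - y'(0) and L{y'} = sY - y(0), with y(0) = -3, y'(0) = -1) turn the left side into (s^2 - 2*s + 9)Y - (-3*s + 5).
The right side is L{e^(-7*t)} = 1/(s + 7).
So (s^2 - 2*s + 9)Y = 1/(s + 7) + (-3*s + 5).
Isolate Y and clear denominators.

Y(s) = (-3*s^2 - 16*s + 36)/(s^3 + 5*s^2 - 5*s + 63)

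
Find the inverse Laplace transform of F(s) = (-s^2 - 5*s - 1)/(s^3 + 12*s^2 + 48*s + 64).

Factor the denominator: s^3 + 12*s^2 + 48*s + 64 = (s + 4)^3.
Partial fraction decomposition gives [-1/(s + 4)] + [3/(s + 4)^2] + [3/(s + 4)^3].
Invert each term: -1/(s + 4) ↔ -e^(-4t); 3/(s + 4)^2 ↔ 3t·e^(-4t); 3/(s + 4)^3 ↔ (3/2)t^2·e^(-4t).

3*t^2*exp(-4*t)/2 + 3*t*exp(-4*t) - exp(-4*t)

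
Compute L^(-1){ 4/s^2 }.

4*t

Since L{t} = 1!/s^2 = 1/s^2, the inverse is t, scaled by 4.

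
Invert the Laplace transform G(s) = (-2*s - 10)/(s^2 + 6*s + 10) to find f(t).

f(t) = -4*exp(-3*t)*sin(t) - 2*exp(-3*t)*cos(t)

Complete the square in the denominator: s^2 + 6*s + 10 = (s + 3)^2 + 1^2.
Split the numerator to match: -2*s - 10 = -2·(s + 3) - 4·1.
Invert each term: -2·(s + 3)/((s + 3)^2 + 1) ↔ -2e^(-3t)cos(t); -4·1/((s + 3)^2 + 1) ↔ -4e^(-3t)sin(t).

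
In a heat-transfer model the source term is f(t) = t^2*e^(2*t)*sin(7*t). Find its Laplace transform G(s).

G(s) = 14*(3*s^2 - 12*s - 37)/(s^2 - 4*s + 53)^3

L{sin(7t)} = 7/(s^2 + 49).
Multiplying by e^(2t) shifts s → s - 2, so L{e^(2*t)*sin(7*t)} = 7/((s - 2)^2 + 49).
Then apply L{t^2·g(t)} = (-1)^2 d^2/ds^2[H(s)] with H(s) = 7/((s - 2)^2 + 49):
differentiating 2 times and applying the sign gives 14*(3*s^2 - 12*s - 37)/(s^2 - 4*s + 53)^3.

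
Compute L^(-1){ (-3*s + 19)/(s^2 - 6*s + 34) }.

Complete the square in the denominator: s^2 - 6*s + 34 = (s - 3)^2 + 5^2.
Split the numerator to match: -3*s + 19 = -3·(s - 3) + 2·5.
Invert each term: -3·(s - 3)/((s - 3)^2 + 25) ↔ -3e^(3t)cos(5t); 2·5/((s - 3)^2 + 25) ↔ 2e^(3t)sin(5t).

2*exp(3*t)*sin(5*t) - 3*exp(3*t)*cos(5*t)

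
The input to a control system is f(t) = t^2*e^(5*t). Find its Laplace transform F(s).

L{e^(5t)} = 1/(s - 5).
Then apply L{t^2·g(t)} = (-1)^2 d^2/ds^2[G(s)] with G(s) = 1/(s - 5):
differentiating 2 times and applying the sign gives 2/(s - 5)^3.

F(s) = 2/(s - 5)^3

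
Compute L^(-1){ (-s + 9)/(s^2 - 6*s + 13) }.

Complete the square in the denominator: s^2 - 6*s + 13 = (s - 3)^2 + 2^2.
Split the numerator to match: -s + 9 = -1·(s - 3) + 3·2.
Invert each term: -1·(s - 3)/((s - 3)^2 + 4) ↔ -e^(3t)cos(2t); 3·2/((s - 3)^2 + 4) ↔ 3e^(3t)sin(2t).

3*exp(3*t)*sin(2*t) - exp(3*t)*cos(2*t)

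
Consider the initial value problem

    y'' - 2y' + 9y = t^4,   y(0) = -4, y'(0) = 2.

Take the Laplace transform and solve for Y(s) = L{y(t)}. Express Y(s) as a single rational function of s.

Y(s) = (-4*s^6 + 10*s^5 + 24)/(s^7 - 2*s^6 + 9*s^5)

Transform both sides with L{·}.
With L{y''} = s^2 Y - s·y(0) - y'(0) and L{y'} = sY - y(0), with y(0) = -4, y'(0) = 2: the LHS transforms to (s^2 - 2*s + 9)Y - (-4*s + 10).
The right side is L{t^4} = 24/s^5.
So (s^2 - 2*s + 9)Y = 24/s^5 + (-4*s + 10).
Divide through and combine into a single rational function.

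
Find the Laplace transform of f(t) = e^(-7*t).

L{e^(-7t)} = 1/(s + 7).

1/(s + 7)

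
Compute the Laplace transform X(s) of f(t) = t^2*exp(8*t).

X(s) = 2/(s - 8)^3

L{e^(8t)} = 1/(s - 8).
Then apply L{t^2·g(t)} = (-1)^2 d^2/ds^2[G(s)] with G(s) = 1/(s - 8):
differentiating 2 times and applying the sign gives 2/(s - 8)^3.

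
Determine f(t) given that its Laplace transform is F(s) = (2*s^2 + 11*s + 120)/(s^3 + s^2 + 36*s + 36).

f(t) = 2*sin(6*t) - cos(6*t) + 3*exp(-t)

Factor the denominator: s^3 + s^2 + 36*s + 36 = (s + 1)*(s^2 + 36).
Partial fraction decomposition gives [3/(s + 1)] + [-s/(s^2 + 36)] + [12/(s^2 + 36)].
Invert each term: 3/(s + 1) ↔ 3e^(-t); -1·s/(s^2 + 36) ↔ -cos(6t); 2·6/(s^2 + 36) ↔ 2sin(6t).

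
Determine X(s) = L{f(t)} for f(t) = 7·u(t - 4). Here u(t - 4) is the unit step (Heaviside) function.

By the second shifting theorem, L{u(t - c)·g(t - c)} = e^(-cs)·G(s) with c = 4 and G(s) = L{g(t)}.
L{7} = 7/s.

X(s) = 7*exp(-4*s)/s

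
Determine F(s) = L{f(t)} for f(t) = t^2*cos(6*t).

F(s) = 2*s*(s^2 - 108)/(s^2 + 36)^3

L{cos(6t)} = s/(s^2 + 36).
Then apply L{t^2·g(t)} = (-1)^2 d^2/ds^2[G(s)] with G(s) = s/(s^2 + 36):
differentiating 2 times and applying the sign gives 2*s*(s^2 - 108)/(s^2 + 36)^3.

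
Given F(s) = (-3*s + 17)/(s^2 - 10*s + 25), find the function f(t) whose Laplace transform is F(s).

f(t) = 2*t*exp(5*t) - 3*exp(5*t)

Factor the denominator: s^2 - 10*s + 25 = (s - 5)^2.
Partial fraction decomposition gives [-3/(s - 5)] + [2/(s - 5)^2].
Invert each term: -3/(s - 5) ↔ -3e^(5t); 2/(s - 5)^2 ↔ 2t·e^(5t).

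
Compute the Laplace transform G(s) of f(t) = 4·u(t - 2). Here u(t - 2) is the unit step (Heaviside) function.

By the second shifting theorem, L{u(t - c)·g(t - c)} = e^(-cs)·H(s) with c = 2 and H(s) = L{g(t)}.
L{4} = 4/s.

G(s) = 4*exp(-2*s)/s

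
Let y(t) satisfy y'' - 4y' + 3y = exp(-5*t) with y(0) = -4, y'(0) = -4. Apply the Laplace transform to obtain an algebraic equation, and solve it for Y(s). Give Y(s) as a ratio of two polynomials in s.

Y(s) = (-4*s^2 - 8*s + 61)/(s^3 + s^2 - 17*s + 15)

Apply the Laplace transform to the equation.
Using L{y''} = s^2 Y - s·y(0) - y'(0) and L{y'} = sY - y(0), with y(0) = -4, y'(0) = -4, the left side becomes (s^2 - 4*s + 3)Y - (-4*s + 12).
The right side is L{exp(-5*t)} = 1/(s + 5).
So (s^2 - 4*s + 3)Y = 1/(s + 5) + (-4*s + 12).
Isolate Y and clear denominators.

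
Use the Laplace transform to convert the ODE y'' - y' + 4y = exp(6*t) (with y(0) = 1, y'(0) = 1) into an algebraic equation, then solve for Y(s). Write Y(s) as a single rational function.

Y(s) = (s^2 - 6*s + 1)/(s^3 - 7*s^2 + 10*s - 24)

Take the Laplace transform of both sides.
Using L{y''} = s^2 Y - s·y(0) - y'(0) and L{y'} = sY - y(0), with y(0) = 1, y'(0) = 1, the left side becomes (s^2 - s + 4)Y - (s).
The right side is L{exp(6*t)} = 1/(s - 6).
So (s^2 - s + 4)Y = 1/(s - 6) + (s).
Divide through and combine into a single rational function.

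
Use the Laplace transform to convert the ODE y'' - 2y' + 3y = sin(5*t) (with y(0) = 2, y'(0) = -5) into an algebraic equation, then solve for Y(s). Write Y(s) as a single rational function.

Take the Laplace transform of both sides.
With L{y''} = s^2 Y - s·y(0) - y'(0) and L{y'} = sY - y(0), with y(0) = 2, y'(0) = -5: the LHS transforms to (s^2 - 2*s + 3)Y - (2*s - 9).
The right side is L{sin(5*t)} = 5/(s^2 + 25).
So (s^2 - 2*s + 3)Y = 5/(s^2 + 25) + (2*s - 9).
Divide through and combine into a single rational function.

Y(s) = (2*s^3 - 9*s^2 + 50*s - 220)/(s^4 - 2*s^3 + 28*s^2 - 50*s + 75)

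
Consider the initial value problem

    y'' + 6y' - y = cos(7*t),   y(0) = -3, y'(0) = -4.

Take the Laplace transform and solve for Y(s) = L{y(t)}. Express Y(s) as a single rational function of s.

Y(s) = (-3*s^3 - 22*s^2 - 146*s - 1078)/(s^4 + 6*s^3 + 48*s^2 + 294*s - 49)

Transform both sides with L{·}.
The derivative rules (L{y''} = s^2 Y - s·y(0) - y'(0) and L{y'} = sY - y(0), with y(0) = -3, y'(0) = -4) turn the left side into (s^2 + 6*s - 1)Y - (-3*s - 22).
The right side is L{cos(7*t)} = s/(s^2 + 49).
So (s^2 + 6*s - 1)Y = s/(s^2 + 49) + (-3*s - 22).
Isolate Y and clear denominators.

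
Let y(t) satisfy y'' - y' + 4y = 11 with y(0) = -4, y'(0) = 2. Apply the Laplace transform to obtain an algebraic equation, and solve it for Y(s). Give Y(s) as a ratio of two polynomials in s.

Apply the Laplace transform to the equation.
With L{y''} = s^2 Y - s·y(0) - y'(0) and L{y'} = sY - y(0), with y(0) = -4, y'(0) = 2: the LHS transforms to (s^2 - s + 4)Y - (-4*s + 6).
The right side is L{11} = 11/s.
So (s^2 - s + 4)Y = 11/s + (-4*s + 6).
Divide through and combine into a single rational function.

Y(s) = (-4*s^2 + 6*s + 11)/(s^3 - s^2 + 4*s)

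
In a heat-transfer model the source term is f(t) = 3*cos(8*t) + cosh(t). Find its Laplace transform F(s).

F(s) = 3*s/(s^2 + 64) + s/(s^2 - 1)

By linearity of the Laplace transform, transform each term separately.
L{cosh(t)} = s/(s^2 - 1); (3)·[L{cos(8t)} = s/(s^2 + 64)].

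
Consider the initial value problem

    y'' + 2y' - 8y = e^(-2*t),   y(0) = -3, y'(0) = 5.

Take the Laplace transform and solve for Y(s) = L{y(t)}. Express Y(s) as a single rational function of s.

Transform both sides with L{·}.
Using L{y''} = s^2 Y - s·y(0) - y'(0) and L{y'} = sY - y(0), with y(0) = -3, y'(0) = 5, the left side becomes (s^2 + 2*s - 8)Y - (-3*s - 1).
The right side is L{e^(-2*t)} = 1/(s + 2).
So (s^2 + 2*s - 8)Y = 1/(s + 2) + (-3*s - 1).
Divide through and combine into a single rational function.

Y(s) = (-3*s^2 - 7*s - 1)/(s^3 + 4*s^2 - 4*s - 16)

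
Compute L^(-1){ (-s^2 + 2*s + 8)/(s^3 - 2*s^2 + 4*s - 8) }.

exp(2*t) - sin(2*t) - 2*cos(2*t)

Factor the denominator: s^3 - 2*s^2 + 4*s - 8 = (s - 2)*(s^2 + 4).
Partial fraction decomposition gives [1/(s - 2)] + [-2*s/(s^2 + 4)] + [-2/(s^2 + 4)].
Invert each term: 1/(s - 2) ↔ e^(2t); -2·s/(s^2 + 4) ↔ -2cos(2t); -1·2/(s^2 + 4) ↔ -sin(2t).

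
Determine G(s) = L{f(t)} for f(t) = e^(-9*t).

L{e^(-9t)} = 1/(s + 9).

G(s) = 1/(s + 9)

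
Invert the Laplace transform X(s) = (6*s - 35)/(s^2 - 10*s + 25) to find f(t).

Factor the denominator: s^2 - 10*s + 25 = (s - 5)^2.
Partial fraction decomposition gives [6/(s - 5)] + [-5/(s - 5)^2].
Invert each term: 6/(s - 5) ↔ 6e^(5t); -5/(s - 5)^2 ↔ -5t·e^(5t).

f(t) = -5*t*exp(5*t) + 6*exp(5*t)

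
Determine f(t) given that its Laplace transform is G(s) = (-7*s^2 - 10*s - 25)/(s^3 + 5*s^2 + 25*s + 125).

f(t) = 2*sin(5*t) - 4*cos(5*t) - 3*exp(-5*t)

Factor the denominator: s^3 + 5*s^2 + 25*s + 125 = (s + 5)*(s^2 + 25).
Partial fraction decomposition gives [-3/(s + 5)] + [-4*s/(s^2 + 25)] + [10/(s^2 + 25)].
Invert each term: -3/(s + 5) ↔ -3e^(-5t); -4·s/(s^2 + 25) ↔ -4cos(5t); 2·5/(s^2 + 25) ↔ 2sin(5t).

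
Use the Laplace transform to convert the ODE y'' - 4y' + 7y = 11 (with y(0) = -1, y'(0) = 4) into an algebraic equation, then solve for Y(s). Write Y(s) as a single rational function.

Laplace-transform each side.
Using L{y''} = s^2 Y - s·y(0) - y'(0) and L{y'} = sY - y(0), with y(0) = -1, y'(0) = 4, the left side becomes (s^2 - 4*s + 7)Y - (-s + 8).
The right side is L{11} = 11/s.
So (s^2 - 4*s + 7)Y = 11/s + (-s + 8).
Isolate Y and clear denominators.

Y(s) = (-s^2 + 8*s + 11)/(s^3 - 4*s^2 + 7*s)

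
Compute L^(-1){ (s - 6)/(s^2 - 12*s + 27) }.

exp(6*t)*cosh(3*t)

Rewrite the denominator: s^2 - 12*s + 27 = (s - 6)^2 - 9.
The form in (s - 6) signals a first-shifting-theorem factor e^(6t).
Since L{cosh(3t)} = s/(s^2 - 9), the inverse is e^(6*t)*cosh(3*t).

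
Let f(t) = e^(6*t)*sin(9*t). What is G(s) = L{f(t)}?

G(s) = 9/((s - 6)^2 + 81)

L{sin(9t)} = 9/(s^2 + 81).
By the first shifting theorem, multiplying by e^(6t) replaces s with s - 6.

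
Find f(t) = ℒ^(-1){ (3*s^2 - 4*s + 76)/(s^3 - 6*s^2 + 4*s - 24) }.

f(t) = 4*exp(6*t) - 5*sin(2*t) - cos(2*t)

Factor the denominator: s^3 - 6*s^2 + 4*s - 24 = (s - 6)*(s^2 + 4).
Partial fraction decomposition gives [4/(s - 6)] + [-s/(s^2 + 4)] + [-10/(s^2 + 4)].
Invert each term: 4/(s - 6) ↔ 4e^(6t); -1·s/(s^2 + 4) ↔ -cos(2t); -5·2/(s^2 + 4) ↔ -5sin(2t).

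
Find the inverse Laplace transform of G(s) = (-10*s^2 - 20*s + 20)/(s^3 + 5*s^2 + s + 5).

Factor the denominator: s^3 + 5*s^2 + s + 5 = (s + 5)*(s^2 + 1).
Partial fraction decomposition gives [-5/(s + 5)] + [-5*s/(s^2 + 1)] + [5/(s^2 + 1)].
Invert each term: -5/(s + 5) ↔ -5e^(-5t); -5·s/(s^2 + 1) ↔ -5cos(t); 5·1/(s^2 + 1) ↔ 5sin(t).

5*sin(t) - 5*cos(t) - 5*exp(-5*t)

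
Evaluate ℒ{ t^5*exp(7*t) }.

L{t^5} = 5!/s^6 = 120/s^6.
By the first shifting theorem, multiplying by e^(7t) replaces s with s - 7.

120/(s - 7)^6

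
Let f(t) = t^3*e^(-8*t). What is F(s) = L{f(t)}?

L{t^3} = 3!/s^4 = 6/s^4.
By the first shifting theorem, multiplying by e^(-8t) replaces s with s + 8.

F(s) = 6/(s + 8)^4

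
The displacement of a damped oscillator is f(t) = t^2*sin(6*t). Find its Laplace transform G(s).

G(s) = 36*(s^2 - 12)/(s^2 + 36)^3

L{sin(6t)} = 6/(s^2 + 36).
Then apply L{t^2·g(t)} = (-1)^2 d^2/ds^2[H(s)] with H(s) = 6/(s^2 + 36):
differentiating 2 times and applying the sign gives 36*(s^2 - 12)/(s^2 + 36)^3.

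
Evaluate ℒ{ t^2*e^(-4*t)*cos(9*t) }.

2*(s + 4)*(s^2 + 8*s - 227)/(s^2 + 8*s + 97)^3

L{cos(9t)} = s/(s^2 + 81).
Multiplying by e^(-4t) shifts s → s + 4, so L{e^(-4*t)*cos(9*t)} = (s + 4)/((s + 4)^2 + 81).
Then apply L{t^2·g(t)} = (-1)^2 d^2/ds^2[G(s)] with G(s) = (s + 4)/((s + 4)^2 + 81):
differentiating 2 times and applying the sign gives 2*(s + 4)*(s^2 + 8*s - 227)/(s^2 + 8*s + 97)^3.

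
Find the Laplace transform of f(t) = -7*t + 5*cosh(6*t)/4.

5*s/(4*(s^2 - 36)) - 7/s^2

By linearity of the Laplace transform, transform each term separately.
(5/4)·[L{cosh(6t)} = s/(s^2 - 36)]; (-7)·[L{t} = 1!/s^2 = 1/s^2].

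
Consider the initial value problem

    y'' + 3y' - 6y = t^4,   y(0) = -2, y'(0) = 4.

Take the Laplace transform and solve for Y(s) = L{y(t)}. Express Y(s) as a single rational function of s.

Y(s) = (-2*s^6 - 2*s^5 + 24)/(s^7 + 3*s^6 - 6*s^5)

Laplace-transform each side.
The derivative rules (L{y''} = s^2 Y - s·y(0) - y'(0) and L{y'} = sY - y(0), with y(0) = -2, y'(0) = 4) turn the left side into (s^2 + 3*s - 6)Y - (-2*s - 2).
The right side is L{t^4} = 24/s^5.
So (s^2 + 3*s - 6)Y = 24/s^5 + (-2*s - 2).
Isolate Y and clear denominators.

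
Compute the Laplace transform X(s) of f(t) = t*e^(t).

L{e^(t)} = 1/(s - 1).
Then apply L{t·g(t)} = -d/ds[G(s)] with G(s) = 1/(s - 1):
differentiating 1 time and applying the sign gives (s - 1)^(-2).

X(s) = (s - 1)^(-2)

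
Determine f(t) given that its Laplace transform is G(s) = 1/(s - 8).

Since L{e^(8t)} = 1/(s - 8), the inverse is exp(8*t).

f(t) = exp(8*t)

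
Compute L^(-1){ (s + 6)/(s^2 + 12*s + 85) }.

exp(-6*t)*cos(7*t)

Rewrite the denominator: s^2 + 12*s + 85 = (s + 6)^2 + 49.
The form in (s + 6) signals a first-shifting-theorem factor e^(-6t).
Since L{cos(7t)} = s/(s^2 + 49), the inverse is exp(-6*t)*cos(7*t).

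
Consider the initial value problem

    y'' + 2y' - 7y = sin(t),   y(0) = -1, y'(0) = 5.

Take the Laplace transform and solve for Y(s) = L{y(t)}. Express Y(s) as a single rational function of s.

Take the Laplace transform of both sides.
Using L{y''} = s^2 Y - s·y(0) - y'(0) and L{y'} = sY - y(0), with y(0) = -1, y'(0) = 5, the left side becomes (s^2 + 2*s - 7)Y - (-s + 3).
The right side is L{sin(t)} = 1/(s^2 + 1).
So (s^2 + 2*s - 7)Y = 1/(s^2 + 1) + (-s + 3).
Isolate Y and clear denominators.

Y(s) = (-s^3 + 3*s^2 - s + 4)/(s^4 + 2*s^3 - 6*s^2 + 2*s - 7)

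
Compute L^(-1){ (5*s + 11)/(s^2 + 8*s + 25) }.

Complete the square in the denominator: s^2 + 8*s + 25 = (s + 4)^2 + 3^2.
Split the numerator to match: 5*s + 11 = 5·(s + 4) - 3·3.
Invert each term: 5·(s + 4)/((s + 4)^2 + 9) ↔ 5e^(-4t)cos(3t); -3·3/((s + 4)^2 + 9) ↔ -3e^(-4t)sin(3t).

-3*exp(-4*t)*sin(3*t) + 5*exp(-4*t)*cos(3*t)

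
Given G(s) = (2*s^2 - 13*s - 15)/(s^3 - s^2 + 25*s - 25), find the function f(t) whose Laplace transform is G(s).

f(t) = -exp(t) - 2*sin(5*t) + 3*cos(5*t)

Factor the denominator: s^3 - s^2 + 25*s - 25 = (s - 1)*(s^2 + 25).
Partial fraction decomposition gives [-1/(s - 1)] + [3*s/(s^2 + 25)] + [-10/(s^2 + 25)].
Invert each term: -1/(s - 1) ↔ -e^(t); 3·s/(s^2 + 25) ↔ 3cos(5t); -2·5/(s^2 + 25) ↔ -2sin(5t).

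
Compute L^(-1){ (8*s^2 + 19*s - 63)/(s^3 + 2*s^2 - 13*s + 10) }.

Factor the denominator: s^3 + 2*s^2 - 13*s + 10 = (s - 2)*(s - 1)*(s + 5).
Partial fraction decomposition gives [1/(s - 2)] + [6/(s - 1)] + [1/(s + 5)].
Invert each term: 1/(s - 2) ↔ e^(2t); 6/(s - 1) ↔ 6e^(t); 1/(s + 5) ↔ e^(-5t).

exp(2*t) + 6*exp(t) + exp(-5*t)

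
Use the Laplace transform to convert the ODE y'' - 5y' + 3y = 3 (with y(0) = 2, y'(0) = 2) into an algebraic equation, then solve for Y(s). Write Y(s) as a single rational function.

Y(s) = (2*s^2 - 8*s + 3)/(s^3 - 5*s^2 + 3*s)

Take the Laplace transform of both sides.
Using L{y''} = s^2 Y - s·y(0) - y'(0) and L{y'} = sY - y(0), with y(0) = 2, y'(0) = 2, the left side becomes (s^2 - 5*s + 3)Y - (2*s - 8).
The right side is L{3} = 3/s.
So (s^2 - 5*s + 3)Y = 3/s + (2*s - 8).
Divide through and combine into a single rational function.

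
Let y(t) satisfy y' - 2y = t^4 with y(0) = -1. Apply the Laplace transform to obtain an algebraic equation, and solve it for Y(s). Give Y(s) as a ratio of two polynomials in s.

Y(s) = (-s^5 + 24)/(s^6 - 2*s^5)

Laplace-transform each side.
Using L{y'} = sY - y(0) = sY - (-1), the left side becomes (s - 2)Y - (-1).
The right side is L{t^4} = 24/s^5.
So (s - 2)Y = 24/s^5 + (-1).
Divide through and combine into a single rational function.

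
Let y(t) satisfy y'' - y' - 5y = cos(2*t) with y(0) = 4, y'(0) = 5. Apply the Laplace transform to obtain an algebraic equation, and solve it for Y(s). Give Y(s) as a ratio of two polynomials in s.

Laplace-transform each side.
Using L{y''} = s^2 Y - s·y(0) - y'(0) and L{y'} = sY - y(0), with y(0) = 4, y'(0) = 5, the left side becomes (s^2 - s - 5)Y - (4*s + 1).
The right side is L{cos(2*t)} = s/(s^2 + 4).
So (s^2 - s - 5)Y = s/(s^2 + 4) + (4*s + 1).
Solve for Y(s) and write it as one ratio of polynomials.

Y(s) = (4*s^3 + s^2 + 17*s + 4)/(s^4 - s^3 - s^2 - 4*s - 20)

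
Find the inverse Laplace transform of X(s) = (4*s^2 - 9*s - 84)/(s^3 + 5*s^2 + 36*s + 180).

Factor the denominator: s^3 + 5*s^2 + 36*s + 180 = (s + 5)*(s^2 + 36).
Partial fraction decomposition gives [1/(s + 5)] + [3*s/(s^2 + 36)] + [-24/(s^2 + 36)].
Invert each term: 1/(s + 5) ↔ e^(-5t); 3·s/(s^2 + 36) ↔ 3cos(6t); -4·6/(s^2 + 36) ↔ -4sin(6t).

-4*sin(6*t) + 3*cos(6*t) + exp(-5*t)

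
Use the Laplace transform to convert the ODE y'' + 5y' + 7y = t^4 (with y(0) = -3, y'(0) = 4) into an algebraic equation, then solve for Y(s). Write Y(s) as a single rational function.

Y(s) = (-3*s^6 - 11*s^5 + 24)/(s^7 + 5*s^6 + 7*s^5)

Laplace-transform each side.
With L{y''} = s^2 Y - s·y(0) - y'(0) and L{y'} = sY - y(0), with y(0) = -3, y'(0) = 4: the LHS transforms to (s^2 + 5*s + 7)Y - (-3*s - 11).
The right side is L{t^4} = 24/s^5.
So (s^2 + 5*s + 7)Y = 24/s^5 + (-3*s - 11).
Divide through and combine into a single rational function.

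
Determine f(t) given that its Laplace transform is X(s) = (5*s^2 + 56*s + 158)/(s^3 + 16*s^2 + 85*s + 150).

f(t) = 3*t*exp(-5*t) + 3*exp(-5*t) + 2*exp(-6*t)

Factor the denominator: s^3 + 16*s^2 + 85*s + 150 = (s + 5)^2*(s + 6).
Partial fraction decomposition gives [3/(s + 5)] + [3/(s + 5)^2] + [2/(s + 6)].
Invert each term: 3/(s + 5) ↔ 3e^(-5t); 3/(s + 5)^2 ↔ 3t·e^(-5t); 2/(s + 6) ↔ 2e^(-6t).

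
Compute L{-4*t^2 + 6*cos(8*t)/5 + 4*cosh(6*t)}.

The transform is linear, so treat each term independently.
(6/5)·[L{cos(8t)} = s/(s^2 + 64)]; (-4)·[L{t^2} = 2!/s^3 = 2/s^3]; (4)·[L{cosh(6t)} = s/(s^2 - 36)].

6*s/(5*(s^2 + 64)) + 4*s/(s^2 - 36) - 8/s^3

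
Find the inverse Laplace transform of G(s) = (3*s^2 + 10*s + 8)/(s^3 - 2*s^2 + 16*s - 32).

Factor the denominator: s^3 - 2*s^2 + 16*s - 32 = (s - 2)*(s^2 + 16).
Partial fraction decomposition gives [2/(s - 2)] + [s/(s^2 + 16)] + [12/(s^2 + 16)].
Invert each term: 2/(s - 2) ↔ 2e^(2t); 1·s/(s^2 + 16) ↔ cos(4t); 3·4/(s^2 + 16) ↔ 3sin(4t).

2*exp(2*t) + 3*sin(4*t) + cos(4*t)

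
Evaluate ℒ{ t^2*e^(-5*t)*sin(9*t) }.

54*(s^2 + 10*s - 2)/(s^2 + 10*s + 106)^3

L{sin(9t)} = 9/(s^2 + 81).
Multiplying by e^(-5t) shifts s → s + 5, so L{e^(-5*t)*sin(9*t)} = 9/((s + 5)^2 + 81).
Then apply L{t^2·g(t)} = (-1)^2 d^2/ds^2[G(s)] with G(s) = 9/((s + 5)^2 + 81):
differentiating 2 times and applying the sign gives 54*(s^2 + 10*s - 2)/(s^2 + 10*s + 106)^3.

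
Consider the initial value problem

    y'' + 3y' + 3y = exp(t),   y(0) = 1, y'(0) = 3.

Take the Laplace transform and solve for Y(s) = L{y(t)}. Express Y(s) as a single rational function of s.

Y(s) = (s^2 + 5*s - 5)/(s^3 + 2*s^2 - 3)

Laplace-transform each side.
Using L{y''} = s^2 Y - s·y(0) - y'(0) and L{y'} = sY - y(0), with y(0) = 1, y'(0) = 3, the left side becomes (s^2 + 3*s + 3)Y - (s + 6).
The right side is L{exp(t)} = 1/(s - 1).
So (s^2 + 3*s + 3)Y = 1/(s - 1) + (s + 6).
Isolate Y and clear denominators.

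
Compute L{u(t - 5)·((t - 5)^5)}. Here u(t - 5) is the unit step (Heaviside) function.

120*exp(-5*s)/s^6

By the second shifting theorem, L{u(t - c)·g(t - c)} = e^(-cs)·G(s) with c = 5 and G(s) = L{g(t)}.
L{t^5} = 5!/s^6 = 120/s^6.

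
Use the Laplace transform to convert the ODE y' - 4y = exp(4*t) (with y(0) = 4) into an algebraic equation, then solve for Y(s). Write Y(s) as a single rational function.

Y(s) = (4*s - 15)/(s^2 - 8*s + 16)

Take the Laplace transform of both sides.
With L{y'} = sY - y(0) = sY - 4: the LHS transforms to (s - 4)Y - (4).
The right side is L{exp(4*t)} = 1/(s - 4).
So (s - 4)Y = 1/(s - 4) + (4).
Isolate Y and clear denominators.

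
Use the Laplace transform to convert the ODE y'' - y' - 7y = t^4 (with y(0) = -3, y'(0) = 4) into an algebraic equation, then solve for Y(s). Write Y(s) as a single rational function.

Y(s) = (-3*s^6 + 7*s^5 + 24)/(s^7 - s^6 - 7*s^5)

Take the Laplace transform of both sides.
The derivative rules (L{y''} = s^2 Y - s·y(0) - y'(0) and L{y'} = sY - y(0), with y(0) = -3, y'(0) = 4) turn the left side into (s^2 - s - 7)Y - (-3*s + 7).
The right side is L{t^4} = 24/s^5.
So (s^2 - s - 7)Y = 24/s^5 + (-3*s + 7).
Isolate Y and clear denominators.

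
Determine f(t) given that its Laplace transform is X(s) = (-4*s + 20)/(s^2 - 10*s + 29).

f(t) = -4*exp(5*t)*cos(2*t)

Rewrite the denominator: s^2 - 10*s + 29 = (s - 5)^2 + 4.
The form in (s - 5) signals a first-shifting-theorem factor e^(5t).
Since L{cos(2t)} = s/(s^2 + 4), the inverse is e^(5*t)*cos(2*t), scaled by -4.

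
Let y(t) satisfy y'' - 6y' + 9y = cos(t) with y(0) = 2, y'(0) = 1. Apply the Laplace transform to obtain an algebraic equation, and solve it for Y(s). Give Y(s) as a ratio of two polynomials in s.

Y(s) = (2*s^3 - 11*s^2 + 3*s - 11)/(s^4 - 6*s^3 + 10*s^2 - 6*s + 9)

Apply the Laplace transform to the equation.
With L{y''} = s^2 Y - s·y(0) - y'(0) and L{y'} = sY - y(0), with y(0) = 2, y'(0) = 1: the LHS transforms to (s^2 - 6*s + 9)Y - (2*s - 11).
The right side is L{cos(t)} = s/(s^2 + 1).
So (s^2 - 6*s + 9)Y = s/(s^2 + 1) + (2*s - 11).
Isolate Y and clear denominators.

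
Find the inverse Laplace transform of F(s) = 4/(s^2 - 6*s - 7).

exp(3*t)*sinh(4*t)

Rewrite the denominator: s^2 - 6*s - 7 = (s - 3)^2 - 16.
The form in (s - 3) signals a first-shifting-theorem factor e^(3t).
Since L{sinh(4t)} = 4/(s^2 - 16), the inverse is exp(3*t)*sinh(4*t).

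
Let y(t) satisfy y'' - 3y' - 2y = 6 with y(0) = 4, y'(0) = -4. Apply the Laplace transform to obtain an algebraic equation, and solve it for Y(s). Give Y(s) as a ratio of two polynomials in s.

Take the Laplace transform of both sides.
Using L{y''} = s^2 Y - s·y(0) - y'(0) and L{y'} = sY - y(0), with y(0) = 4, y'(0) = -4, the left side becomes (s^2 - 3*s - 2)Y - (4*s - 16).
The right side is L{6} = 6/s.
So (s^2 - 3*s - 2)Y = 6/s + (4*s - 16).
Divide through and combine into a single rational function.

Y(s) = (4*s^2 - 16*s + 6)/(s^3 - 3*s^2 - 2*s)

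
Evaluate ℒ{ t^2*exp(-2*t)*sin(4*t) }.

8*(3*s^2 + 12*s - 4)/(s^2 + 4*s + 20)^3

L{sin(4t)} = 4/(s^2 + 16).
Multiplying by e^(-2t) shifts s → s + 2, so L{exp(-2*t)*sin(4*t)} = 4/((s + 2)^2 + 16).
Then apply L{t^2·g(t)} = (-1)^2 d^2/ds^2[G(s)] with G(s) = 4/((s + 2)^2 + 16):
differentiating 2 times and applying the sign gives 8*(3*s^2 + 12*s - 4)/(s^2 + 4*s + 20)^3.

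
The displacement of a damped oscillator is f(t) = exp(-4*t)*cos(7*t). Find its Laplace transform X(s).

L{cos(7t)} = s/(s^2 + 49).
By the first shifting theorem, multiplying by e^(-4t) replaces s with s + 4.

X(s) = (s + 4)/((s + 4)^2 + 49)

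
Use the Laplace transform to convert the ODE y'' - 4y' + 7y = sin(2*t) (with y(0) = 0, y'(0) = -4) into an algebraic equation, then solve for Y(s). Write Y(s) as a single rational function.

Y(s) = (-4*s^2 - 14)/(s^4 - 4*s^3 + 11*s^2 - 16*s + 28)

Take the Laplace transform of both sides.
With L{y''} = s^2 Y - s·y(0) - y'(0) and L{y'} = sY - y(0), with y(0) = 0, y'(0) = -4: the LHS transforms to (s^2 - 4*s + 7)Y - (-4).
The right side is L{sin(2*t)} = 2/(s^2 + 4).
So (s^2 - 4*s + 7)Y = 2/(s^2 + 4) + (-4).
Isolate Y and clear denominators.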